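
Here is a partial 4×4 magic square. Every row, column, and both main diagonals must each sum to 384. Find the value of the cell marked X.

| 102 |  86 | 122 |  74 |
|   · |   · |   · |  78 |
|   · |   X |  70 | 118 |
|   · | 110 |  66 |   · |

90

From column 3, 384 − (122 + 70 + 66) gives (2,3) = 126.
Column 4 needs 384; the known cells sum to 270, so (4,4) = 114.
Main diagonal needs 384; the known cells sum to 286, so (2,2) = 98.
Using row 2: 98 + 126 + 78 + ? → (2,1) = 384 − 302 = 82.
Row 4 must total 384; the given cells sum to 290, so (4,1) = 94.
Column 1: 102 + 82 + 94 + ? = 384, so (3,1) = 106.
The remaining cell in column 2 is (3,2) = 384 − 294 = 90.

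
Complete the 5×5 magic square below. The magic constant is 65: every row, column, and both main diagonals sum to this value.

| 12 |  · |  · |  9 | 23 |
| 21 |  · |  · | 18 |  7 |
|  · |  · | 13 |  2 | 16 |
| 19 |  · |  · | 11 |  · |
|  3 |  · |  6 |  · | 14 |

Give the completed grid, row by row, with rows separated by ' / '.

12 1 20 9 23 / 21 15 4 18 7 / 10 24 13 2 16 / 19 8 22 11 5 / 3 17 6 25 14

The remaining cell in column 1 is (3,1) = 65 − 55 = 10.
Using column 4: 9 + 18 + 2 + 11 + ? → (5,4) = 65 − 40 = 25.
Column 5: 23 + 7 + 16 + 14 + ? = 65, so (4,5) = 5.
Main diagonal must total 65; the given cells sum to 50, so (2,2) = 15.
Anti-diagonal needs 65; the known cells sum to 57, so (4,2) = 8.
Row 2 must total 65; the given cells sum to 61, so (2,3) = 4.
Using row 3: 10 + 13 + 2 + 16 + ? → (3,2) = 65 − 41 = 24.
Row 4 needs 65; the known cells sum to 43, so (4,3) = 22.
Row 5: 3 + 6 + 25 + 14 + ? = 65, so (5,2) = 17.
From column 2, 65 − (15 + 24 + 8 + 17) gives (1,2) = 1.
From column 3, 65 − (4 + 13 + 22 + 6) gives (1,3) = 20.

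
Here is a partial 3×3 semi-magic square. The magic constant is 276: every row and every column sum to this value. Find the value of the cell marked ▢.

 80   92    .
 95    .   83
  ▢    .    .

101

Row 1 needs 276; the known cells sum to 172, so (1,3) = 104.
Row 2: 95 + 83 + ? = 276, so (2,2) = 98.
The remaining cell in column 1 is (3,1) = 276 − 175 = 101.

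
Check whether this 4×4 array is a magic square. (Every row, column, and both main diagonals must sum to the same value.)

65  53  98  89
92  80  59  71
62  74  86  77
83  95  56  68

No — anti-diagonal sums to 305 but column 3 sums to 299.

Row 1: 65 + 53 + 98 + 89 = 305.
Row 2: 92 + 80 + 59 + 71 = 302.
Row 3: 62 + 74 + 86 + 77 = 299.
Row 4: 83 + 95 + 56 + 68 = 302.
Column 1: 65 + 92 + 62 + 83 = 302.
Column 2: 53 + 80 + 74 + 95 = 302.
Column 3: 98 + 59 + 86 + 56 = 299.
Column 4: 89 + 71 + 77 + 68 = 305.
Main diagonal: 65 + 80 + 86 + 68 = 299.
Anti-diagonal: 89 + 59 + 74 + 83 = 305.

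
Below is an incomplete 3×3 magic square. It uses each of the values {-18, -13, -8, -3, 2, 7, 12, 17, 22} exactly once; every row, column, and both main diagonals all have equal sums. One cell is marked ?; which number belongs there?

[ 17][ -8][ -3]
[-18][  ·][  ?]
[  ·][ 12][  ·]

The 9 entries sum to 18, so each line sums to 18/3 = 6.
Column 1: 17 + (-18) + ? = 6, so (3,1) = 7.
Column 2: -8 + 12 + ? = 6, so (2,2) = 2.
Main diagonal needs 6; the known cells sum to 19, so (3,3) = -13.
Row 2 needs 6; the known cells sum to -16, so (2,3) = 22.

22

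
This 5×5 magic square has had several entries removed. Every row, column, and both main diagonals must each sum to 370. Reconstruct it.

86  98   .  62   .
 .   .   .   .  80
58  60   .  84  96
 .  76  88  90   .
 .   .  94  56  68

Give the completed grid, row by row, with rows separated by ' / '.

From row 3, 370 − (58 + 60 + 84 + 96) gives (3,3) = 72.
Using column 4: 62 + 84 + 90 + 56 + ? → (2,4) = 370 − 292 = 78.
Main diagonal needs 370; the known cells sum to 316, so (2,2) = 54.
Column 2 must total 370; the given cells sum to 288, so (5,2) = 82.
Row 5 must total 370; the given cells sum to 300, so (5,1) = 70.
From anti-diagonal, 370 − (78 + 72 + 76 + 70) gives (1,5) = 74.
Using row 1: 86 + 98 + 62 + 74 + ? → (1,3) = 370 − 320 = 50.
Column 3 needs 370; the known cells sum to 304, so (2,3) = 66.
Column 5 needs 370; the known cells sum to 318, so (4,5) = 52.
Row 2 must total 370; the given cells sum to 278, so (2,1) = 92.
Row 4 needs 370; the known cells sum to 306, so (4,1) = 64.

86 98 50 62 74 / 92 54 66 78 80 / 58 60 72 84 96 / 64 76 88 90 52 / 70 82 94 56 68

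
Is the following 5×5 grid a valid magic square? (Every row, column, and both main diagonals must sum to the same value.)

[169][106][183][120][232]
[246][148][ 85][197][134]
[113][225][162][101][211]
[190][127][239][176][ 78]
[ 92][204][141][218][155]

No — anti-diagonal sums to 810 but row 3 sums to 812.

Row 1: 169 + 106 + 183 + 120 + 232 = 810.
Row 2: 246 + 148 + 85 + 197 + 134 = 810.
Row 3: 113 + 225 + 162 + 101 + 211 = 812.
Row 4: 190 + 127 + 239 + 176 + 78 = 810.
Row 5: 92 + 204 + 141 + 218 + 155 = 810.
Column 1: 169 + 246 + 113 + 190 + 92 = 810.
Column 2: 106 + 148 + 225 + 127 + 204 = 810.
Column 3: 183 + 85 + 162 + 239 + 141 = 810.
Column 4: 120 + 197 + 101 + 176 + 218 = 812.
Column 5: 232 + 134 + 211 + 78 + 155 = 810.
Main diagonal: 169 + 148 + 162 + 176 + 155 = 810.
Anti-diagonal: 232 + 197 + 162 + 127 + 92 = 810.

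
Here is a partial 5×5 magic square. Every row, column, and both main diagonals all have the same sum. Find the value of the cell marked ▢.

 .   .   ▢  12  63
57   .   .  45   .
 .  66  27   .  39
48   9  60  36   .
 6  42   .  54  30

51

Anti-diagonal is complete and sums to 150; that is the magic constant.
From row 4, 150 − (48 + 9 + 60 + 36) gives (4,5) = -3.
From row 5, 150 − (6 + 42 + 54 + 30) gives (5,3) = 18.
Using column 4: 12 + 45 + 36 + 54 + ? → (3,4) = 150 − 147 = 3.
Column 5 needs 150; the known cells sum to 129, so (2,5) = 21.
Using row 3: 66 + 27 + 3 + 39 + ? → (3,1) = 150 − 135 = 15.
From column 1, 150 − (57 + 15 + 48 + 6) gives (1,1) = 24.
Using main diagonal: 24 + 27 + 36 + 30 + ? → (2,2) = 150 − 117 = 33.
Row 2 needs 150; the known cells sum to 156, so (2,3) = -6.
The remaining cell in column 2 is (1,2) = 150 − 150 = 0.
From column 3, 150 − (-6 + 27 + 60 + 18) gives (1,3) = 51.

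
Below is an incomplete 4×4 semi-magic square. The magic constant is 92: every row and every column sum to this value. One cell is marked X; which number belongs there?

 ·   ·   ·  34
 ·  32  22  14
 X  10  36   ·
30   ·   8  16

18

Row 2 needs 92; the known cells sum to 68, so (2,1) = 24.
The remaining cell in row 4 is (4,2) = 92 − 54 = 38.
Column 2: 32 + 10 + 38 + ? = 92, so (1,2) = 12.
From column 3, 92 − (22 + 36 + 8) gives (1,3) = 26.
Column 4: 34 + 14 + 16 + ? = 92, so (3,4) = 28.
Row 1 needs 92; the known cells sum to 72, so (1,1) = 20.
Row 3 needs 92; the known cells sum to 74, so (3,1) = 18.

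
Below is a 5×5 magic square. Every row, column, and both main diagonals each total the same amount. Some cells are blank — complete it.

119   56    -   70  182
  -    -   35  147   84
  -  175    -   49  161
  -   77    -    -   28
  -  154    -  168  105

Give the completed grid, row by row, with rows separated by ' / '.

Column 5 is already complete: 182 + 84 + 161 + 28 + 105 = 560, so that is the magic constant.
From row 1, 560 − (119 + 56 + 70 + 182) gives (1,3) = 133.
Column 2 must total 560; the given cells sum to 462, so (2,2) = 98.
Using column 4: 70 + 147 + 49 + 168 + ? → (4,4) = 560 − 434 = 126.
From main diagonal, 560 − (119 + 98 + 126 + 105) gives (3,3) = 112.
Anti-diagonal must total 560; the given cells sum to 518, so (5,1) = 42.
Row 2: 98 + 35 + 147 + 84 + ? = 560, so (2,1) = 196.
Using row 3: 175 + 112 + 49 + 161 + ? → (3,1) = 560 − 497 = 63.
Row 5: 42 + 154 + 168 + 105 + ? = 560, so (5,3) = 91.
Column 1 must total 560; the given cells sum to 420, so (4,1) = 140.
Using column 3: 133 + 35 + 112 + 91 + ? → (4,3) = 560 − 371 = 189.

119 56 133 70 182 / 196 98 35 147 84 / 63 175 112 49 161 / 140 77 189 126 28 / 42 154 91 168 105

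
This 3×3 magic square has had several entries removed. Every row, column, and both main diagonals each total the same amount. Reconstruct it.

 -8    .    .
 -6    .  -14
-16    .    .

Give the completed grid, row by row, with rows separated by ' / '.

Column 1 is already complete: -8 + -6 + -16 = -30, so that is the magic constant.
Row 2: -6 + (-14) + ? = -30, so (2,2) = -10.
From main diagonal, -30 − (-8 + (-10)) gives (3,3) = -12.
From anti-diagonal, -30 − (-10 + (-16)) gives (1,3) = -4.
Row 1 must total -30; the given cells sum to -12, so (1,2) = -18.
Row 3: -16 + (-12) + ? = -30, so (3,2) = -2.

-8 -18 -4 / -6 -10 -14 / -16 -2 -12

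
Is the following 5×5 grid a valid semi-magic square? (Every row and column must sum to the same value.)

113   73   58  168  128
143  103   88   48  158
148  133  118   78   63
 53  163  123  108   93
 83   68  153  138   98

Row 1: 113 + 73 + 58 + 168 + 128 = 540.
Row 2: 143 + 103 + 88 + 48 + 158 = 540.
Row 3: 148 + 133 + 118 + 78 + 63 = 540.
Row 4: 53 + 163 + 123 + 108 + 93 = 540.
Row 5: 83 + 68 + 153 + 138 + 98 = 540.
Column 1: 113 + 143 + 148 + 53 + 83 = 540.
Column 2: 73 + 103 + 133 + 163 + 68 = 540.
Column 3: 58 + 88 + 118 + 123 + 153 = 540.
Column 4: 168 + 48 + 78 + 108 + 138 = 540.
Column 5: 128 + 158 + 63 + 93 + 98 = 540.
All lines sum to 540.

Yes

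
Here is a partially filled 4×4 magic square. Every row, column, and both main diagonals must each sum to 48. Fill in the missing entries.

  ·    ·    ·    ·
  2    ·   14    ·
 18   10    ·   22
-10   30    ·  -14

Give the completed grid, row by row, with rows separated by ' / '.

38 -18 -6 34 / 2 26 14 6 / 18 10 -2 22 / -10 30 42 -14

Row 3: 18 + 10 + 22 + ? = 48, so (3,3) = -2.
Row 4 must total 48; the given cells sum to 6, so (4,3) = 42.
The remaining cell in column 1 is (1,1) = 48 − 10 = 38.
The remaining cell in column 3 is (1,3) = 48 − 54 = -6.
Using main diagonal: 38 + (-2) + (-14) + ? → (2,2) = 48 − 22 = 26.
The remaining cell in anti-diagonal is (1,4) = 48 − 14 = 34.
From row 1, 48 − (38 + (-6) + 34) gives (1,2) = -18.
Using row 2: 2 + 26 + 14 + ? → (2,4) = 48 − 42 = 6.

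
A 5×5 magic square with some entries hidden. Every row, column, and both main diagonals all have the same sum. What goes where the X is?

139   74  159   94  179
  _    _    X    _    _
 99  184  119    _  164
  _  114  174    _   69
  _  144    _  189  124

89

Row 1 is complete and sums to 645; that is the magic constant.
Row 3: 99 + 184 + 119 + 164 + ? = 645, so (3,4) = 79.
Column 2 needs 645; the known cells sum to 516, so (2,2) = 129.
Column 5 needs 645; the known cells sum to 536, so (2,5) = 109.
The remaining cell in main diagonal is (4,4) = 645 − 511 = 134.
The remaining cell in row 4 is (4,1) = 645 − 491 = 154.
Using column 4: 94 + 79 + 134 + 189 + ? → (2,4) = 645 − 496 = 149.
From anti-diagonal, 645 − (179 + 149 + 119 + 114) gives (5,1) = 84.
Row 5 must total 645; the given cells sum to 541, so (5,3) = 104.
Column 1 must total 645; the given cells sum to 476, so (2,1) = 169.
Using column 3: 159 + 119 + 174 + 104 + ? → (2,3) = 645 − 556 = 89.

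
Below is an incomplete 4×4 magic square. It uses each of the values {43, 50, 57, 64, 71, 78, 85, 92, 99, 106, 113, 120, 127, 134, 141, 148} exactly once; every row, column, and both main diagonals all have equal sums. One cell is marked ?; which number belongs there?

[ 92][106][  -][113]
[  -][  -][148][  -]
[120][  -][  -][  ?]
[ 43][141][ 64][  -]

The 16 entries sum to 1528, so each line sums to 1528/4 = 382.
The remaining cell in row 1 is (1,3) = 382 − 311 = 71.
Row 4 must total 382; the given cells sum to 248, so (4,4) = 134.
Using column 1: 92 + 120 + 43 + ? → (2,1) = 382 − 255 = 127.
The remaining cell in column 3 is (3,3) = 382 − 283 = 99.
Main diagonal must total 382; the given cells sum to 325, so (2,2) = 57.
Anti-diagonal must total 382; the given cells sum to 304, so (3,2) = 78.
The remaining cell in row 2 is (2,4) = 382 − 332 = 50.
Using row 3: 120 + 78 + 99 + ? → (3,4) = 382 − 297 = 85.

85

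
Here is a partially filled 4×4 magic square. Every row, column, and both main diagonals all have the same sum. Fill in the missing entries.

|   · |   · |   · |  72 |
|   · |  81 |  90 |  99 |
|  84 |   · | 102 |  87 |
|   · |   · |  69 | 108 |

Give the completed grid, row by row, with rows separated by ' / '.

Column 4 is already complete: 72 + 99 + 87 + 108 = 366, so that is the magic constant.
Row 2: 81 + 90 + 99 + ? = 366, so (2,1) = 96.
The remaining cell in row 3 is (3,2) = 366 − 273 = 93.
The remaining cell in column 3 is (1,3) = 366 − 261 = 105.
Main diagonal: 81 + 102 + 108 + ? = 366, so (1,1) = 75.
Using anti-diagonal: 72 + 90 + 93 + ? → (4,1) = 366 − 255 = 111.
Row 1 must total 366; the given cells sum to 252, so (1,2) = 114.
Row 4: 111 + 69 + 108 + ? = 366, so (4,2) = 78.

75 114 105 72 / 96 81 90 99 / 84 93 102 87 / 111 78 69 108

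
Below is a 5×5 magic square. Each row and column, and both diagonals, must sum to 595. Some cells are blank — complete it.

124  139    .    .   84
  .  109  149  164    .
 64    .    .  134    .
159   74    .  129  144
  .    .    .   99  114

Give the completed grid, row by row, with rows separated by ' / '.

124 139 179 69 84 / 94 109 149 164 79 / 64 104 119 134 174 / 159 74 89 129 144 / 154 169 59 99 114

Row 4: 159 + 74 + 129 + 144 + ? = 595, so (4,3) = 89.
Column 4 needs 595; the known cells sum to 526, so (1,4) = 69.
The remaining cell in main diagonal is (3,3) = 595 − 476 = 119.
Anti-diagonal must total 595; the given cells sum to 441, so (5,1) = 154.
Row 1: 124 + 139 + 69 + 84 + ? = 595, so (1,3) = 179.
Using column 1: 124 + 64 + 159 + 154 + ? → (2,1) = 595 − 501 = 94.
From column 3, 595 − (179 + 149 + 119 + 89) gives (5,3) = 59.
From row 2, 595 − (94 + 109 + 149 + 164) gives (2,5) = 79.
The remaining cell in row 5 is (5,2) = 595 − 426 = 169.
Column 2 needs 595; the known cells sum to 491, so (3,2) = 104.
Using column 5: 84 + 79 + 144 + 114 + ? → (3,5) = 595 − 421 = 174.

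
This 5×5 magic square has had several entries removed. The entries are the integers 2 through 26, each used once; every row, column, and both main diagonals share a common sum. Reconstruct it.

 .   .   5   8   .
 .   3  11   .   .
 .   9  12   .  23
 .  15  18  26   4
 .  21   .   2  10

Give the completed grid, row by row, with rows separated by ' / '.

19 22 5 8 16 / 25 3 11 14 17 / 6 9 12 20 23 / 7 15 18 26 4 / 13 21 24 2 10

The entries are 2 through 26, which sum to 350, so each line sums to 350/5 = 70.
Row 4 must total 70; the given cells sum to 63, so (4,1) = 7.
The remaining cell in column 2 is (1,2) = 70 − 48 = 22.
From column 3, 70 − (5 + 11 + 12 + 18) gives (5,3) = 24.
Using main diagonal: 3 + 12 + 26 + 10 + ? → (1,1) = 70 − 51 = 19.
Row 1 needs 70; the known cells sum to 54, so (1,5) = 16.
Using row 5: 21 + 24 + 2 + 10 + ? → (5,1) = 70 − 57 = 13.
Using column 5: 16 + 23 + 4 + 10 + ? → (2,5) = 70 − 53 = 17.
Using anti-diagonal: 16 + 12 + 15 + 13 + ? → (2,4) = 70 − 56 = 14.
From row 2, 70 − (3 + 11 + 14 + 17) gives (2,1) = 25.
Column 1 must total 70; the given cells sum to 64, so (3,1) = 6.
From column 4, 70 − (8 + 14 + 26 + 2) gives (3,4) = 20.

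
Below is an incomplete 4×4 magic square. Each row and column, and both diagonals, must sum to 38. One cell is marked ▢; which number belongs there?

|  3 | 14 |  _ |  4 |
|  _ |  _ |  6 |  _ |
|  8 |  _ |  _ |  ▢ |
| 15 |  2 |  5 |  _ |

7

The remaining cell in row 1 is (1,3) = 38 − 21 = 17.
Using row 4: 15 + 2 + 5 + ? → (4,4) = 38 − 22 = 16.
Column 1: 3 + 8 + 15 + ? = 38, so (2,1) = 12.
Using column 3: 17 + 6 + 5 + ? → (3,3) = 38 − 28 = 10.
From main diagonal, 38 − (3 + 10 + 16) gives (2,2) = 9.
Anti-diagonal needs 38; the known cells sum to 25, so (3,2) = 13.
From row 2, 38 − (12 + 9 + 6) gives (2,4) = 11.
Row 3 needs 38; the known cells sum to 31, so (3,4) = 7.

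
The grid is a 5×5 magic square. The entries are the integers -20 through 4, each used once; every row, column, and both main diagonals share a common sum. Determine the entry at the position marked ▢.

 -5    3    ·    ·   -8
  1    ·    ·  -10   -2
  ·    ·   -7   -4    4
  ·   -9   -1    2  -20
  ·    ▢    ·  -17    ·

The entries are -20 through 4, which sum to -200, so each line sums to -200/5 = -40.
From row 4, -40 − (-9 + (-1) + 2 + (-20)) gives (4,1) = -12.
The remaining cell in column 4 is (1,4) = -40 − (-29) = -11.
Column 5 needs -40; the known cells sum to -26, so (5,5) = -14.
Main diagonal needs -40; the known cells sum to -24, so (2,2) = -16.
Anti-diagonal must total -40; the given cells sum to -34, so (5,1) = -6.
Row 1 needs -40; the known cells sum to -21, so (1,3) = -19.
Row 2 needs -40; the known cells sum to -27, so (2,3) = -13.
Column 1: -5 + 1 + (-12) + (-6) + ? = -40, so (3,1) = -18.
Using column 3: -19 + (-13) + (-7) + (-1) + ? → (5,3) = -40 − (-40) = 0.
Row 3 must total -40; the given cells sum to -25, so (3,2) = -15.
From row 5, -40 − (-6 + 0 + (-17) + (-14)) gives (5,2) = -3.

-3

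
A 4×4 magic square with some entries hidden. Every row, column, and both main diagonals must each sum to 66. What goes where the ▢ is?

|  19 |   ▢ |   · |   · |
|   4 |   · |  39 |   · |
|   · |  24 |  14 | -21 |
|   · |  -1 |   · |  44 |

Row 3 needs 66; the known cells sum to 17, so (3,1) = 49.
The remaining cell in column 1 is (4,1) = 66 − 72 = -6.
Main diagonal must total 66; the given cells sum to 77, so (2,2) = -11.
Anti-diagonal must total 66; the given cells sum to 57, so (1,4) = 9.
Row 2: 4 + (-11) + 39 + ? = 66, so (2,4) = 34.
Row 4 needs 66; the known cells sum to 37, so (4,3) = 29.
Column 2: -11 + 24 + (-1) + ? = 66, so (1,2) = 54.

54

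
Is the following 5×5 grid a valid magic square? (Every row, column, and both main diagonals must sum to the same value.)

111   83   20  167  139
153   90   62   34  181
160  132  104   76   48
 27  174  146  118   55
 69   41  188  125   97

Row 1: 111 + 83 + 20 + 167 + 139 = 520.
Row 2: 153 + 90 + 62 + 34 + 181 = 520.
Row 3: 160 + 132 + 104 + 76 + 48 = 520.
Row 4: 27 + 174 + 146 + 118 + 55 = 520.
Row 5: 69 + 41 + 188 + 125 + 97 = 520.
Column 1: 111 + 153 + 160 + 27 + 69 = 520.
Column 2: 83 + 90 + 132 + 174 + 41 = 520.
Column 3: 20 + 62 + 104 + 146 + 188 = 520.
Column 4: 167 + 34 + 76 + 118 + 125 = 520.
Column 5: 139 + 181 + 48 + 55 + 97 = 520.
Main diagonal: 111 + 90 + 104 + 118 + 97 = 520.
Anti-diagonal: 139 + 34 + 104 + 174 + 69 = 520.
All lines sum to 520.

Yes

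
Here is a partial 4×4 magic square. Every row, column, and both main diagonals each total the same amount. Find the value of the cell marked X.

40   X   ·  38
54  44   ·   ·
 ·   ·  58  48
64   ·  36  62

66

Main diagonal is complete and sums to 204; that is the magic constant.
Using row 4: 64 + 36 + 62 + ? → (4,2) = 204 − 162 = 42.
From column 1, 204 − (40 + 54 + 64) gives (3,1) = 46.
From column 4, 204 − (38 + 48 + 62) gives (2,4) = 56.
Row 2 needs 204; the known cells sum to 154, so (2,3) = 50.
Row 3 must total 204; the given cells sum to 152, so (3,2) = 52.
The remaining cell in column 2 is (1,2) = 204 − 138 = 66.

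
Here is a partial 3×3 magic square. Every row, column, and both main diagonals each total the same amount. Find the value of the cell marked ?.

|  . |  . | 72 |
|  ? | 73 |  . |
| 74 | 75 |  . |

Anti-diagonal is complete and sums to 219; that is the magic constant.
Using row 3: 74 + 75 + ? → (3,3) = 219 − 149 = 70.
Column 2: 73 + 75 + ? = 219, so (1,2) = 71.
Using column 3: 72 + 70 + ? → (2,3) = 219 − 142 = 77.
The remaining cell in main diagonal is (1,1) = 219 − 143 = 76.
The remaining cell in row 2 is (2,1) = 219 − 150 = 69.

69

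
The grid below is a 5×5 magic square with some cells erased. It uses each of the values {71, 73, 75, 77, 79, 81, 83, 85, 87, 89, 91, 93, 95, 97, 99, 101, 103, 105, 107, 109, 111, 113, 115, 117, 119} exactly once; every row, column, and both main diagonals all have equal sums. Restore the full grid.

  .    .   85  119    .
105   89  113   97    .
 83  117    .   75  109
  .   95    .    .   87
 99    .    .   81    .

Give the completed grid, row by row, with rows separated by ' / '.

The 25 entries sum to 2375, so each line sums to 2375/5 = 475.
Using row 2: 105 + 89 + 113 + 97 + ? → (2,5) = 475 − 404 = 71.
Using row 3: 83 + 117 + 75 + 109 + ? → (3,3) = 475 − 384 = 91.
Using column 4: 119 + 97 + 75 + 81 + ? → (4,4) = 475 − 372 = 103.
Anti-diagonal must total 475; the given cells sum to 382, so (1,5) = 93.
Column 5: 93 + 71 + 109 + 87 + ? = 475, so (5,5) = 115.
The remaining cell in main diagonal is (1,1) = 475 − 398 = 77.
From row 1, 475 − (77 + 85 + 119 + 93) gives (1,2) = 101.
The remaining cell in column 1 is (4,1) = 475 − 364 = 111.
From column 2, 475 − (101 + 89 + 117 + 95) gives (5,2) = 73.
The remaining cell in row 4 is (4,3) = 475 − 396 = 79.
Row 5: 99 + 73 + 81 + 115 + ? = 475, so (5,3) = 107.

77 101 85 119 93 / 105 89 113 97 71 / 83 117 91 75 109 / 111 95 79 103 87 / 99 73 107 81 115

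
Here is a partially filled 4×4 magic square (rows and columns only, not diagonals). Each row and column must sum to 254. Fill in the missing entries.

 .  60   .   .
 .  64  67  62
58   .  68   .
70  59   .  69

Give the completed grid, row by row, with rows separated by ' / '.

65 60 63 66 / 61 64 67 62 / 58 71 68 57 / 70 59 56 69

The remaining cell in row 2 is (2,1) = 254 − 193 = 61.
Row 4 needs 254; the known cells sum to 198, so (4,3) = 56.
Using column 1: 61 + 58 + 70 + ? → (1,1) = 254 − 189 = 65.
Using column 2: 60 + 64 + 59 + ? → (3,2) = 254 − 183 = 71.
Column 3 must total 254; the given cells sum to 191, so (1,3) = 63.
Row 1: 65 + 60 + 63 + ? = 254, so (1,4) = 66.
Row 3: 58 + 71 + 68 + ? = 254, so (3,4) = 57.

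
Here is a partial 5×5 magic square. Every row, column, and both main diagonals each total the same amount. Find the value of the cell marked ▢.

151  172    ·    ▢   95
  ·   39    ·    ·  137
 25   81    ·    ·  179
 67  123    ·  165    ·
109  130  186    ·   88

74

Column 2 is complete and sums to 545; that is the magic constant.
Row 5 must total 545; the given cells sum to 513, so (5,4) = 32.
Column 1 needs 545; the known cells sum to 352, so (2,1) = 193.
Column 5 needs 545; the known cells sum to 499, so (4,5) = 46.
Main diagonal: 151 + 39 + 165 + 88 + ? = 545, so (3,3) = 102.
The remaining cell in anti-diagonal is (2,4) = 545 − 429 = 116.
Row 2 must total 545; the given cells sum to 485, so (2,3) = 60.
Using row 3: 25 + 81 + 102 + 179 + ? → (3,4) = 545 − 387 = 158.
Row 4 must total 545; the given cells sum to 401, so (4,3) = 144.
Column 3 needs 545; the known cells sum to 492, so (1,3) = 53.
Column 4: 116 + 158 + 165 + 32 + ? = 545, so (1,4) = 74.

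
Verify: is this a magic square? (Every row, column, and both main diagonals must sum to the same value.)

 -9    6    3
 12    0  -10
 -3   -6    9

No — main diagonal sums to 0 but row 2 sums to 2.

Row 1: -9 + 6 + 3 = 0.
Row 2: 12 + 0 + (-10) = 2.
Row 3: -3 + (-6) + 9 = 0.
Column 1: -9 + 12 + (-3) = 0.
Column 2: 6 + 0 + (-6) = 0.
Column 3: 3 + (-10) + 9 = 2.
Main diagonal: -9 + 0 + 9 = 0.
Anti-diagonal: 3 + 0 + (-3) = 0.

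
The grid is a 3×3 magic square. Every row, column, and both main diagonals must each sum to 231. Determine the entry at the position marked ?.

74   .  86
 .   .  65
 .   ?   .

From row 1, 231 − (74 + 86) gives (1,2) = 71.
Column 3: 86 + 65 + ? = 231, so (3,3) = 80.
The remaining cell in main diagonal is (2,2) = 231 − 154 = 77.
Anti-diagonal must total 231; the given cells sum to 163, so (3,1) = 68.
From row 2, 231 − (77 + 65) gives (2,1) = 89.
Row 3 must total 231; the given cells sum to 148, so (3,2) = 83.

83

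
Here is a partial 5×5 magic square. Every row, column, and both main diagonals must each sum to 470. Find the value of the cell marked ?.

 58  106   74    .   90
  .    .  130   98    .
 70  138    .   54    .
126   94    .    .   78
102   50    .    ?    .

66

Using row 1: 58 + 106 + 74 + 90 + ? → (1,4) = 470 − 328 = 142.
Column 1 needs 470; the known cells sum to 356, so (2,1) = 114.
Column 2: 106 + 138 + 94 + 50 + ? = 470, so (2,2) = 82.
Using anti-diagonal: 90 + 98 + 94 + 102 + ? → (3,3) = 470 − 384 = 86.
Row 2 needs 470; the known cells sum to 424, so (2,5) = 46.
The remaining cell in row 3 is (3,5) = 470 − 348 = 122.
From column 5, 470 − (90 + 46 + 122 + 78) gives (5,5) = 134.
Main diagonal: 58 + 82 + 86 + 134 + ? = 470, so (4,4) = 110.
Row 4 must total 470; the given cells sum to 408, so (4,3) = 62.
The remaining cell in column 3 is (5,3) = 470 − 352 = 118.
Column 4 must total 470; the given cells sum to 404, so (5,4) = 66.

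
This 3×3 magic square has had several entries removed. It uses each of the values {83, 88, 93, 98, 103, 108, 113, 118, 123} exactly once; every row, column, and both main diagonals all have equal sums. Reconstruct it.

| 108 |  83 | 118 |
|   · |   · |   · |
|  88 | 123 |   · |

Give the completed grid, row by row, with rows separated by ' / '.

108 83 118 / 113 103 93 / 88 123 98

The 9 entries sum to 927, so each line sums to 927/3 = 309.
Row 3: 88 + 123 + ? = 309, so (3,3) = 98.
From column 1, 309 − (108 + 88) gives (2,1) = 113.
The remaining cell in column 2 is (2,2) = 309 − 206 = 103.
Column 3 must total 309; the given cells sum to 216, so (2,3) = 93.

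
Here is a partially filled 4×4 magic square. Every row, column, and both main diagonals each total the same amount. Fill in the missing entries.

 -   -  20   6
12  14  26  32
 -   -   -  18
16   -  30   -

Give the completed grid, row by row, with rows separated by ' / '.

Row 2 is already complete: 12 + 14 + 26 + 32 = 84, so that is the magic constant.
Using column 3: 20 + 26 + 30 + ? → (3,3) = 84 − 76 = 8.
Using column 4: 6 + 32 + 18 + ? → (4,4) = 84 − 56 = 28.
From main diagonal, 84 − (14 + 8 + 28) gives (1,1) = 34.
Using anti-diagonal: 6 + 26 + 16 + ? → (3,2) = 84 − 48 = 36.
Row 1: 34 + 20 + 6 + ? = 84, so (1,2) = 24.
Row 3 must total 84; the given cells sum to 62, so (3,1) = 22.
The remaining cell in row 4 is (4,2) = 84 − 74 = 10.

34 24 20 6 / 12 14 26 32 / 22 36 8 18 / 16 10 30 28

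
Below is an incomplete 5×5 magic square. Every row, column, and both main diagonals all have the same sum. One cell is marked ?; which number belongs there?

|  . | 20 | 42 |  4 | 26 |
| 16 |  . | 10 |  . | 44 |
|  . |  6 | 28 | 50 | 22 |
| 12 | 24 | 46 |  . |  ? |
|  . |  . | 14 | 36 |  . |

40

Column 3 is complete and sums to 140; that is the magic constant.
The remaining cell in row 1 is (1,1) = 140 − 92 = 48.
Using row 3: 6 + 28 + 50 + 22 + ? → (3,1) = 140 − 106 = 34.
The remaining cell in column 1 is (5,1) = 140 − 110 = 30.
Anti-diagonal must total 140; the given cells sum to 108, so (2,4) = 32.
Row 2 must total 140; the given cells sum to 102, so (2,2) = 38.
Column 2: 20 + 38 + 6 + 24 + ? = 140, so (5,2) = 52.
The remaining cell in column 4 is (4,4) = 140 − 122 = 18.
The remaining cell in main diagonal is (5,5) = 140 − 132 = 8.
Using row 4: 12 + 24 + 46 + 18 + ? → (4,5) = 140 − 100 = 40.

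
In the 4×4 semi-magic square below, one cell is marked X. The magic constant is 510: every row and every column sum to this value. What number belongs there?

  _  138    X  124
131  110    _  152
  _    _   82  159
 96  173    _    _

145

Row 2: 131 + 110 + 152 + ? = 510, so (2,3) = 117.
The remaining cell in column 2 is (3,2) = 510 − 421 = 89.
Column 4: 124 + 152 + 159 + ? = 510, so (4,4) = 75.
Row 3: 89 + 82 + 159 + ? = 510, so (3,1) = 180.
Using row 4: 96 + 173 + 75 + ? → (4,3) = 510 − 344 = 166.
Column 1: 131 + 180 + 96 + ? = 510, so (1,1) = 103.
The remaining cell in column 3 is (1,3) = 510 − 365 = 145.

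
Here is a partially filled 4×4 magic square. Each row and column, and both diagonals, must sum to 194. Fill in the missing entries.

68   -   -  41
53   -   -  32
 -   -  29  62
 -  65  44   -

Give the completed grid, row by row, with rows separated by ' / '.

The remaining cell in column 4 is (4,4) = 194 − 135 = 59.
Main diagonal: 68 + 29 + 59 + ? = 194, so (2,2) = 38.
From row 2, 194 − (53 + 38 + 32) gives (2,3) = 71.
Row 4: 65 + 44 + 59 + ? = 194, so (4,1) = 26.
From column 1, 194 − (68 + 53 + 26) gives (3,1) = 47.
Column 3: 71 + 29 + 44 + ? = 194, so (1,3) = 50.
Anti-diagonal: 41 + 71 + 26 + ? = 194, so (3,2) = 56.
Row 1 needs 194; the known cells sum to 159, so (1,2) = 35.

68 35 50 41 / 53 38 71 32 / 47 56 29 62 / 26 65 44 59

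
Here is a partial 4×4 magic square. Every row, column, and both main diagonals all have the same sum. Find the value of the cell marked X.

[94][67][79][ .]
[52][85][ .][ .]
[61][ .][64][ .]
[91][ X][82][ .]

70

Column 1 is complete and sums to 298; that is the magic constant.
The remaining cell in row 1 is (1,4) = 298 − 240 = 58.
Column 3: 79 + 64 + 82 + ? = 298, so (2,3) = 73.
Using main diagonal: 94 + 85 + 64 + ? → (4,4) = 298 − 243 = 55.
The remaining cell in anti-diagonal is (3,2) = 298 − 222 = 76.
The remaining cell in row 2 is (2,4) = 298 − 210 = 88.
Row 3: 61 + 76 + 64 + ? = 298, so (3,4) = 97.
Row 4: 91 + 82 + 55 + ? = 298, so (4,2) = 70.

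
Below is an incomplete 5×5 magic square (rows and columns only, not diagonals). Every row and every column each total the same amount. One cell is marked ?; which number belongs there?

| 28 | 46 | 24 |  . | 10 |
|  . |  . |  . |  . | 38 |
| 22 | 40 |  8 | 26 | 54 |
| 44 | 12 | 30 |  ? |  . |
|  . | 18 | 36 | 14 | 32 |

48

Row 3 is complete and sums to 150; that is the magic constant.
The remaining cell in row 1 is (1,4) = 150 − 108 = 42.
Row 5: 18 + 36 + 14 + 32 + ? = 150, so (5,1) = 50.
Column 1 needs 150; the known cells sum to 144, so (2,1) = 6.
From column 2, 150 − (46 + 40 + 12 + 18) gives (2,2) = 34.
Using column 3: 24 + 8 + 30 + 36 + ? → (2,3) = 150 − 98 = 52.
From column 5, 150 − (10 + 38 + 54 + 32) gives (4,5) = 16.
Using row 2: 6 + 34 + 52 + 38 + ? → (2,4) = 150 − 130 = 20.
Row 4: 44 + 12 + 30 + 16 + ? = 150, so (4,4) = 48.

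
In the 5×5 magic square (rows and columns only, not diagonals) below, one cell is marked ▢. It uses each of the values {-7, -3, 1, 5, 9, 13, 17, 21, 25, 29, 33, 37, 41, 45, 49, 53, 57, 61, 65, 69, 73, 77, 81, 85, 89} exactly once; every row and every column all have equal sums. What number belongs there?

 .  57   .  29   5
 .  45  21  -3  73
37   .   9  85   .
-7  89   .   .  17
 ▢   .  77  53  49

25

The 25 entries sum to 1025, so each line sums to 1025/5 = 205.
From row 2, 205 − (45 + 21 + (-3) + 73) gives (2,1) = 69.
Column 4 must total 205; the given cells sum to 164, so (4,4) = 41.
Column 5 must total 205; the given cells sum to 144, so (3,5) = 61.
From row 3, 205 − (37 + 9 + 85 + 61) gives (3,2) = 13.
The remaining cell in row 4 is (4,3) = 205 − 140 = 65.
Column 2 needs 205; the known cells sum to 204, so (5,2) = 1.
Using column 3: 21 + 9 + 65 + 77 + ? → (1,3) = 205 − 172 = 33.
Row 1: 57 + 33 + 29 + 5 + ? = 205, so (1,1) = 81.
Row 5 needs 205; the known cells sum to 180, so (5,1) = 25.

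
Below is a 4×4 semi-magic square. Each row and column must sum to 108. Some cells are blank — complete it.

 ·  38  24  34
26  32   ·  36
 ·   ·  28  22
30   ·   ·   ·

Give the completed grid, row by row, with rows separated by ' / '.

Row 1: 38 + 24 + 34 + ? = 108, so (1,1) = 12.
Using row 2: 26 + 32 + 36 + ? → (2,3) = 108 − 94 = 14.
Column 1: 12 + 26 + 30 + ? = 108, so (3,1) = 40.
Column 3 needs 108; the known cells sum to 66, so (4,3) = 42.
Using column 4: 34 + 36 + 22 + ? → (4,4) = 108 − 92 = 16.
The remaining cell in row 3 is (3,2) = 108 − 90 = 18.
Row 4 must total 108; the given cells sum to 88, so (4,2) = 20.

12 38 24 34 / 26 32 14 36 / 40 18 28 22 / 30 20 42 16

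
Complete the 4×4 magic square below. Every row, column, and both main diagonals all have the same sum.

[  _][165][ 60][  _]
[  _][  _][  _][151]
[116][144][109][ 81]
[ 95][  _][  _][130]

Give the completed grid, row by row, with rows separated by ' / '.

137 165 60 88 / 102 74 123 151 / 116 144 109 81 / 95 67 158 130

Row 3 is already complete: 116 + 144 + 109 + 81 = 450, so that is the magic constant.
Column 4: 151 + 81 + 130 + ? = 450, so (1,4) = 88.
From anti-diagonal, 450 − (88 + 144 + 95) gives (2,3) = 123.
The remaining cell in row 1 is (1,1) = 450 − 313 = 137.
From column 1, 450 − (137 + 116 + 95) gives (2,1) = 102.
Column 3 needs 450; the known cells sum to 292, so (4,3) = 158.
From main diagonal, 450 − (137 + 109 + 130) gives (2,2) = 74.
Row 4 must total 450; the given cells sum to 383, so (4,2) = 67.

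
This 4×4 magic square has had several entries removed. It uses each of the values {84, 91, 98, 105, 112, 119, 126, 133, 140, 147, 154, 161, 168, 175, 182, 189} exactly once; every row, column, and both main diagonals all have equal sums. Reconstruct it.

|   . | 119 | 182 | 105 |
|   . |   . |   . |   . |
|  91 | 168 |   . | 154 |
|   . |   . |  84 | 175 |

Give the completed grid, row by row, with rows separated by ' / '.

140 119 182 105 / 189 98 147 112 / 91 168 133 154 / 126 161 84 175

The 16 entries sum to 2184, so each line sums to 2184/4 = 546.
From row 1, 546 − (119 + 182 + 105) gives (1,1) = 140.
From row 3, 546 − (91 + 168 + 154) gives (3,3) = 133.
From column 3, 546 − (182 + 133 + 84) gives (2,3) = 147.
Column 4: 105 + 154 + 175 + ? = 546, so (2,4) = 112.
The remaining cell in main diagonal is (2,2) = 546 − 448 = 98.
Anti-diagonal must total 546; the given cells sum to 420, so (4,1) = 126.
Row 2: 98 + 147 + 112 + ? = 546, so (2,1) = 189.
The remaining cell in row 4 is (4,2) = 546 − 385 = 161.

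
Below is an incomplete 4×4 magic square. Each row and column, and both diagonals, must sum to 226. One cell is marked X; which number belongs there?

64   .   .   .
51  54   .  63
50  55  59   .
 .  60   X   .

56

Row 2: 51 + 54 + 63 + ? = 226, so (2,3) = 58.
From row 3, 226 − (50 + 55 + 59) gives (3,4) = 62.
The remaining cell in column 1 is (4,1) = 226 − 165 = 61.
Column 2: 54 + 55 + 60 + ? = 226, so (1,2) = 57.
From main diagonal, 226 − (64 + 54 + 59) gives (4,4) = 49.
Anti-diagonal must total 226; the given cells sum to 174, so (1,4) = 52.
Row 1 must total 226; the given cells sum to 173, so (1,3) = 53.
Row 4 needs 226; the known cells sum to 170, so (4,3) = 56.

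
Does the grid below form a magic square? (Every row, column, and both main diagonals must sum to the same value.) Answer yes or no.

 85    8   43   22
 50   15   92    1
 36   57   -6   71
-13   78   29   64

Row 1: 85 + 8 + 43 + 22 = 158.
Row 2: 50 + 15 + 92 + 1 = 158.
Row 3: 36 + 57 + (-6) + 71 = 158.
Row 4: -13 + 78 + 29 + 64 = 158.
Column 1: 85 + 50 + 36 + (-13) = 158.
Column 2: 8 + 15 + 57 + 78 = 158.
Column 3: 43 + 92 + (-6) + 29 = 158.
Column 4: 22 + 1 + 71 + 64 = 158.
Main diagonal: 85 + 15 + (-6) + 64 = 158.
Anti-diagonal: 22 + 92 + 57 + (-13) = 158.
All lines sum to 158.

Yes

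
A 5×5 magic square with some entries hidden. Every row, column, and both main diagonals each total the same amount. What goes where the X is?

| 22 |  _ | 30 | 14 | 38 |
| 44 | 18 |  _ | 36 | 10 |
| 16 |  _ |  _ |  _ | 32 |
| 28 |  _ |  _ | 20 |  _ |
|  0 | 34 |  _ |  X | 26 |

Column 1 is complete and sums to 110; that is the magic constant.
Using row 1: 22 + 30 + 14 + 38 + ? → (1,2) = 110 − 104 = 6.
Row 2 must total 110; the given cells sum to 108, so (2,3) = 2.
From column 5, 110 − (38 + 10 + 32 + 26) gives (4,5) = 4.
Main diagonal needs 110; the known cells sum to 86, so (3,3) = 24.
The remaining cell in anti-diagonal is (4,2) = 110 − 98 = 12.
Using row 4: 28 + 12 + 20 + 4 + ? → (4,3) = 110 − 64 = 46.
Column 2 needs 110; the known cells sum to 70, so (3,2) = 40.
Column 3: 30 + 2 + 24 + 46 + ? = 110, so (5,3) = 8.
From row 3, 110 − (16 + 40 + 24 + 32) gives (3,4) = -2.
Row 5 needs 110; the known cells sum to 68, so (5,4) = 42.

42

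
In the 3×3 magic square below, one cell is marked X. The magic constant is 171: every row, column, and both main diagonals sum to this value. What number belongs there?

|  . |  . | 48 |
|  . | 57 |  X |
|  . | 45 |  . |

The remaining cell in column 2 is (1,2) = 171 − 102 = 69.
Anti-diagonal: 48 + 57 + ? = 171, so (3,1) = 66.
Row 1 must total 171; the given cells sum to 117, so (1,1) = 54.
The remaining cell in row 3 is (3,3) = 171 − 111 = 60.
Column 1 needs 171; the known cells sum to 120, so (2,1) = 51.
Column 3 must total 171; the given cells sum to 108, so (2,3) = 63.

63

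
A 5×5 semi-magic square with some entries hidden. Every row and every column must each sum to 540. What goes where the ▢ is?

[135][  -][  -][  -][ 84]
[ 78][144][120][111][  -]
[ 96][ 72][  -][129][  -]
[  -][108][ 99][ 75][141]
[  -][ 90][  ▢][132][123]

81

From row 2, 540 − (78 + 144 + 120 + 111) gives (2,5) = 87.
Row 4 needs 540; the known cells sum to 423, so (4,1) = 117.
Column 1: 135 + 78 + 96 + 117 + ? = 540, so (5,1) = 114.
The remaining cell in column 2 is (1,2) = 540 − 414 = 126.
Column 4 must total 540; the given cells sum to 447, so (1,4) = 93.
Column 5 needs 540; the known cells sum to 435, so (3,5) = 105.
Row 1: 135 + 126 + 93 + 84 + ? = 540, so (1,3) = 102.
The remaining cell in row 3 is (3,3) = 540 − 402 = 138.
Row 5 needs 540; the known cells sum to 459, so (5,3) = 81.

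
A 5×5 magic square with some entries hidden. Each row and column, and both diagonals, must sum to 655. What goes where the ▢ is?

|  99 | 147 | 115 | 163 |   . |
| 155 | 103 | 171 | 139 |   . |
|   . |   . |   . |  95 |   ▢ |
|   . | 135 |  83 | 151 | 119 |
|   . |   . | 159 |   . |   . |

143

Row 1: 99 + 147 + 115 + 163 + ? = 655, so (1,5) = 131.
Row 2: 155 + 103 + 171 + 139 + ? = 655, so (2,5) = 87.
Row 4 needs 655; the known cells sum to 488, so (4,1) = 167.
Column 3 must total 655; the given cells sum to 528, so (3,3) = 127.
The remaining cell in column 4 is (5,4) = 655 − 548 = 107.
The remaining cell in main diagonal is (5,5) = 655 − 480 = 175.
Using anti-diagonal: 131 + 139 + 127 + 135 + ? → (5,1) = 655 − 532 = 123.
Using row 5: 123 + 159 + 107 + 175 + ? → (5,2) = 655 − 564 = 91.
Column 1: 99 + 155 + 167 + 123 + ? = 655, so (3,1) = 111.
Column 2 must total 655; the given cells sum to 476, so (3,2) = 179.
Column 5: 131 + 87 + 119 + 175 + ? = 655, so (3,5) = 143.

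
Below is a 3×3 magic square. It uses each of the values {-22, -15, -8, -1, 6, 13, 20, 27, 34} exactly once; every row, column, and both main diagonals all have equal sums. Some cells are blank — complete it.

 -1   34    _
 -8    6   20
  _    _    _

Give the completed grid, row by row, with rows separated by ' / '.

The 9 entries sum to 54, so each line sums to 54/3 = 18.
The remaining cell in row 1 is (1,3) = 18 − 33 = -15.
Column 1: -1 + (-8) + ? = 18, so (3,1) = 27.
Column 2 needs 18; the known cells sum to 40, so (3,2) = -22.
Column 3: -15 + 20 + ? = 18, so (3,3) = 13.

-1 34 -15 / -8 6 20 / 27 -22 13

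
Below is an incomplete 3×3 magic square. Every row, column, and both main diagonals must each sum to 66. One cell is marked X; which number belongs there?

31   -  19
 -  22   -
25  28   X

Row 1: 31 + 19 + ? = 66, so (1,2) = 16.
Row 3 needs 66; the known cells sum to 53, so (3,3) = 13.

13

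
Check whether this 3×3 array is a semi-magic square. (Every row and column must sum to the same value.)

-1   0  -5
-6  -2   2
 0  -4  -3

Row 1: -1 + 0 + (-5) = -6.
Row 2: -6 + (-2) + 2 = -6.
Row 3: 0 + (-4) + (-3) = -7.
Column 1: -1 + (-6) + 0 = -7.
Column 2: 0 + (-2) + (-4) = -6.
Column 3: -5 + 2 + (-3) = -6.

No — row 3 sums to -7 but column 3 sums to -6.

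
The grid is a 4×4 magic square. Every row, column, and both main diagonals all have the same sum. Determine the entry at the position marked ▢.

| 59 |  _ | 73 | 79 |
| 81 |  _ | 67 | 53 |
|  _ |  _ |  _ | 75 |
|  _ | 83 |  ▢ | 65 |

Column 4 is complete and sums to 272; that is the magic constant.
Using row 1: 59 + 73 + 79 + ? → (1,2) = 272 − 211 = 61.
Using row 2: 81 + 67 + 53 + ? → (2,2) = 272 − 201 = 71.
Column 2 needs 272; the known cells sum to 215, so (3,2) = 57.
Main diagonal must total 272; the given cells sum to 195, so (3,3) = 77.
Anti-diagonal must total 272; the given cells sum to 203, so (4,1) = 69.
From row 3, 272 − (57 + 77 + 75) gives (3,1) = 63.
Using row 4: 69 + 83 + 65 + ? → (4,3) = 272 − 217 = 55.

55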